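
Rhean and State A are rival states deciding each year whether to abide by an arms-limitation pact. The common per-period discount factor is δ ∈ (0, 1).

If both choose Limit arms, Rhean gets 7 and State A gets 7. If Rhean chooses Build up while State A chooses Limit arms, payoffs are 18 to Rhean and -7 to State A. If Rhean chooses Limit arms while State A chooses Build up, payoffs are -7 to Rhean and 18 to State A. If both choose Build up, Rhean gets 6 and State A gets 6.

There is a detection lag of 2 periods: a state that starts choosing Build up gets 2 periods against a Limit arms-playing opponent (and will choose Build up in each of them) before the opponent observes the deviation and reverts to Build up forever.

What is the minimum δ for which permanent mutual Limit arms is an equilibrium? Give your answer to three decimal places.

The best deviation is to choose Build up for all 2 undetected periods, earning 18 each, then 6 forever once detected.
Deviation value: 18(1−δ^2)/(1−δ) + 6δ^2/(1−δ); cooperation value: 7/(1−δ).
IC: 7 ≥ 18(1−δ^2) + 6δ^2 = 18 − 12δ^2.
So δ^2 ≥ 11/12, giving δ ≥ (11/12)^(1/2) ≈ 0.957.

0.957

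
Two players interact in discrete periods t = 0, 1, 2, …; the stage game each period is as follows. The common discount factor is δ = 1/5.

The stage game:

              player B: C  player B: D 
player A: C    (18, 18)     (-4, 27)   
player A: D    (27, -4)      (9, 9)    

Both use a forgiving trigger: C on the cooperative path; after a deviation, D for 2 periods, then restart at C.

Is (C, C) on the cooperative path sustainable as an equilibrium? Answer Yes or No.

A one-shot deviation gives 27 now, then 9 for 2 periods, then back to 18.
Gain from deviating: (27−18) today; loss: (18−9) in each of the next 2 periods.
No-deviation condition: (18−9)(δ+…+δ^2) ≥ 27−18, i.e. δ+…+δ^2 ≥ 1.
At δ = 1/5: δ+…+δ^2 = 0.2400 < 1.0000.
So cooperation is not sustainable.

No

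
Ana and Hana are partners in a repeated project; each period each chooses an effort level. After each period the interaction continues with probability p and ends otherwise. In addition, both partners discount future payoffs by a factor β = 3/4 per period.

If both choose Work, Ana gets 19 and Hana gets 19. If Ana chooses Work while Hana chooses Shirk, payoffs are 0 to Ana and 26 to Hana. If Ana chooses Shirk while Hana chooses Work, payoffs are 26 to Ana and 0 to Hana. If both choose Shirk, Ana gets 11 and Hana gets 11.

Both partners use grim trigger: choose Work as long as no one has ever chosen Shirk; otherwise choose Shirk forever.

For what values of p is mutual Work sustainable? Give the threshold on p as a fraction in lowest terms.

With continuation probability p and discount β, the effective per-period discount factor is βp.
Grim-trigger IC: βp ≥ (26−19)/(26−11) = 7/15.
So p ≥ (7/15)/(3/4) = 28/45.

28/45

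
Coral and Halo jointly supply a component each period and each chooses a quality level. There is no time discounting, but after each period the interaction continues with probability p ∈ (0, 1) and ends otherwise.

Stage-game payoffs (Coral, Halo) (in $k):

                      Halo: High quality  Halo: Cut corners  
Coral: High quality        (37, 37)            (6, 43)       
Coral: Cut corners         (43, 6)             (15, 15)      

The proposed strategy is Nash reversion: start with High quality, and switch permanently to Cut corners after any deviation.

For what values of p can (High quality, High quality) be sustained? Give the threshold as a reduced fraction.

With no time discounting, the continuation probability p plays the role of the discount factor.
Grim-trigger IC: 37/(1−p) ≥ 43 + 15p/(1−p) ⇒ p ≥ (43−37)/(43−15) = 3/14.

3/14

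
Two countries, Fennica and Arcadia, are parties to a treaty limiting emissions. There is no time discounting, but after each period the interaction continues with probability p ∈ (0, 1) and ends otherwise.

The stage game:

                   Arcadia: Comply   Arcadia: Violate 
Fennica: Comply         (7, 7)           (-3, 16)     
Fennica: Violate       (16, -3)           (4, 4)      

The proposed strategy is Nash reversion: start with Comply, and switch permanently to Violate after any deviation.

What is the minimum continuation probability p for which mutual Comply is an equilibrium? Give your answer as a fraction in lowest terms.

3/4

Expected cooperation value is 7 + p·7 + p²·7 + … = 7/(1−p); deviation gives 16 + p·4/(1−p).
7 ≥ 16(1−p) + 4p ⇒ 12p ≥ 9 ⇒ p ≥ 9/12 = 3/4.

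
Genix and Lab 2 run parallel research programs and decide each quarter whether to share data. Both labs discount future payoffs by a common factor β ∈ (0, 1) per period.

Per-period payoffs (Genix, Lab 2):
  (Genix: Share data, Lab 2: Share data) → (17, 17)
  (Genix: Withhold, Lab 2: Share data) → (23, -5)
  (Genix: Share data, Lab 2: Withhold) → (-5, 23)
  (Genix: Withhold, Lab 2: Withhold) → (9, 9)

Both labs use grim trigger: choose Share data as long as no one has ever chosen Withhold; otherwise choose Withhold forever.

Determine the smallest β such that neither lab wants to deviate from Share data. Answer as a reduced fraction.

One-period gain from deviating is 23 − 17 = 6. The loss is 17 − 9 = 8 in every subsequent period, with present value 8·β/(1−β).
Deviation is unprofitable when 8·β/(1−β) ≥ 6, i.e. β/(1−β) ≥ 3/4.
Equivalently β ≥ 6/(6+8) = 3/7.

3/7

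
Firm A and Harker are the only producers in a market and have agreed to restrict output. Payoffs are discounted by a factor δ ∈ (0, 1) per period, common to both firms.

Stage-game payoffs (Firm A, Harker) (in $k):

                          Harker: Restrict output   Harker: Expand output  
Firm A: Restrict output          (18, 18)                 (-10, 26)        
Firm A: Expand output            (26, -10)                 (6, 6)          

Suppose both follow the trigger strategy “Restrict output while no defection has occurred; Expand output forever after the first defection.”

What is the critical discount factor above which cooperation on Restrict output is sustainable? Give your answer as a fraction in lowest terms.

2/5

18/(1−δ) ≥ 26 + 6δ/(1−δ)
18 ≥ 26 − 20δ
δ ≥ 8/20 = 2/5.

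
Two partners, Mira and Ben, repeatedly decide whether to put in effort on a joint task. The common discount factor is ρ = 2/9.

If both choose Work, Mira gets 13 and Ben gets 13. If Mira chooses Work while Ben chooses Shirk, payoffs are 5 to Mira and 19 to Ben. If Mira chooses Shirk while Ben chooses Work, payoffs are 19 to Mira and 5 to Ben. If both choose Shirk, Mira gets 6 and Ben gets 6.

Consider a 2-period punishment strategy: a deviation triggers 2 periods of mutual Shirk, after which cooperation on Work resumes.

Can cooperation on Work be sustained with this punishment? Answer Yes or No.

IC: ρ+…+ρ^2 ≥ (19−13)/(13−6) = 6/7.
At ρ = 2/9: partial sum = 0.2716 < 0.8571. Cooperation not sustainable.

No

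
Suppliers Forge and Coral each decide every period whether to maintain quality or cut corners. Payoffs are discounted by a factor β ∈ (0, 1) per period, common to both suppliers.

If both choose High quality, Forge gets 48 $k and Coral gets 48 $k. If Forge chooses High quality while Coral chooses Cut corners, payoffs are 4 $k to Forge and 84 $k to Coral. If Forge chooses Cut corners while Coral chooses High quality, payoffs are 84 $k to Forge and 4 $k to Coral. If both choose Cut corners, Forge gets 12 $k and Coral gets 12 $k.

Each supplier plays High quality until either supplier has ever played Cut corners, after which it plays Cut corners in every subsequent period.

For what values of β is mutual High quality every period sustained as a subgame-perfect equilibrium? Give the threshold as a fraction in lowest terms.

1/2

Cooperation forever yields 48 each period: 48/(1−β).
Deviating yields 84 once, then 12 forever: 84 + 12β/(1−β).
No profitable deviation requires 48/(1−β) ≥ 84 + 12β/(1−β).
Multiplying by (1−β): 48 ≥ 84(1−β) + 12β = 84 − 72β.
So 72β ≥ 36, i.e. β ≥ 36/72 = 1/2.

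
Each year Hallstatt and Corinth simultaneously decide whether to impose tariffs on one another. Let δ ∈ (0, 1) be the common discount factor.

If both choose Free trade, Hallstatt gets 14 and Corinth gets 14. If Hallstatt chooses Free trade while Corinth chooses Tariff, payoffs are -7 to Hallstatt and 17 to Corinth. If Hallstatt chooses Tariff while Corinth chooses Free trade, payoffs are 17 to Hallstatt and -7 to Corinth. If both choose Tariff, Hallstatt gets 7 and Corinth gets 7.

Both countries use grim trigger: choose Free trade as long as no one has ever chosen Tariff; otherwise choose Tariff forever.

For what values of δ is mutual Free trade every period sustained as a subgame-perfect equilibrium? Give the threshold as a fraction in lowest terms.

Under grim trigger the critical discount factor is (T−C)/(T−P) with T = 17, C = 14, P = 7.
δ* = (17−14)/(17−7) = 3/10.

3/10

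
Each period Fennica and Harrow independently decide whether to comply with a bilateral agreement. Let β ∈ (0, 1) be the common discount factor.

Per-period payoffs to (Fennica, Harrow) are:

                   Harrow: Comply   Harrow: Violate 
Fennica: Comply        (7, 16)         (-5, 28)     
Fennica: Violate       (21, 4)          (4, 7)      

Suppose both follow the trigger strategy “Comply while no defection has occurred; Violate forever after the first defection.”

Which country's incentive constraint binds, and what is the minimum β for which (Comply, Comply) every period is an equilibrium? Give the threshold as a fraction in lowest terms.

Fennica; β ≥ 14/17

Fennica: cooperation gives 7 each period; deviation gives 21 once then 4 forever.
  7/(1−β) ≥ 21 + 4β/(1−β) ⇒ β ≥ 14/17.
Harrow: cooperation gives 16 each period; deviation gives 28 once then 7 forever.
  β ≥ 12/21 = 4/7.
Both must hold, so the binding constraint is Fennica's: β ≥ 14/17.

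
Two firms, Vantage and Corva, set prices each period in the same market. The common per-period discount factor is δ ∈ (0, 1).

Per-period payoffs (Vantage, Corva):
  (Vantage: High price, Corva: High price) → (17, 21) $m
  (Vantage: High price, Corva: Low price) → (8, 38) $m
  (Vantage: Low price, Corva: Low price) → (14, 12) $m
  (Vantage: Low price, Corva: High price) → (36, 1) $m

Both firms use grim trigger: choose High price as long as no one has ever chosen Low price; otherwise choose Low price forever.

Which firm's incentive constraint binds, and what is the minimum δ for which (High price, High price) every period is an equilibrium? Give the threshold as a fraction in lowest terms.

Vantage; δ ≥ 19/22

Vantage's threshold: (36−17)/(36−14) = 19/22.
Corva's threshold: (38−21)/(38−12) = 17/26.
19/22 > 17/26, so Vantage binds and δ* = 19/22.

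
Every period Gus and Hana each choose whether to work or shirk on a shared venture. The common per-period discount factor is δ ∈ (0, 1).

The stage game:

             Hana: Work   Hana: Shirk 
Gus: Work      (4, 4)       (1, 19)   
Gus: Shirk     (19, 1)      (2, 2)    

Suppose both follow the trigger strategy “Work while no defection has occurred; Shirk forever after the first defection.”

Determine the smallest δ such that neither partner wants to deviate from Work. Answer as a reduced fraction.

15/17

One-period gain from deviating is 19 − 4 = 15. The loss is 4 − 2 = 2 in every subsequent period, with present value 2·δ/(1−δ).
Deviation is unprofitable when 2·δ/(1−δ) ≥ 15, i.e. δ/(1−δ) ≥ 15/2.
Equivalently δ ≥ 15/(15+2) = 15/17.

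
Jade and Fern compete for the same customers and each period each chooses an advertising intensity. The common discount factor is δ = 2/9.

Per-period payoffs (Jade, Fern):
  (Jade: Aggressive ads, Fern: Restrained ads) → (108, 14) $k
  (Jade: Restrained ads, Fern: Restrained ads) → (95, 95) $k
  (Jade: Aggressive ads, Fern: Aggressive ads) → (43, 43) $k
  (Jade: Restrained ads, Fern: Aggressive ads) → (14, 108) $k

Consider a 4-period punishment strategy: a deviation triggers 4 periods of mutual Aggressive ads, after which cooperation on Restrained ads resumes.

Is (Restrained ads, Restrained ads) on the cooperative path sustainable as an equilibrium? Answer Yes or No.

A one-shot deviation gives 108 now, then 43 for 4 periods, then back to 95.
Gain from deviating: (108−95) today; loss: (95−43) in each of the next 4 periods.
No-deviation condition: (95−43)(δ+…+δ^4) ≥ 108−95, i.e. δ+…+δ^4 ≥ 1/4.
At δ = 2/9: δ+…+δ^4 = 0.2850 ≥ 0.2500.
So cooperation is sustainable.

Yes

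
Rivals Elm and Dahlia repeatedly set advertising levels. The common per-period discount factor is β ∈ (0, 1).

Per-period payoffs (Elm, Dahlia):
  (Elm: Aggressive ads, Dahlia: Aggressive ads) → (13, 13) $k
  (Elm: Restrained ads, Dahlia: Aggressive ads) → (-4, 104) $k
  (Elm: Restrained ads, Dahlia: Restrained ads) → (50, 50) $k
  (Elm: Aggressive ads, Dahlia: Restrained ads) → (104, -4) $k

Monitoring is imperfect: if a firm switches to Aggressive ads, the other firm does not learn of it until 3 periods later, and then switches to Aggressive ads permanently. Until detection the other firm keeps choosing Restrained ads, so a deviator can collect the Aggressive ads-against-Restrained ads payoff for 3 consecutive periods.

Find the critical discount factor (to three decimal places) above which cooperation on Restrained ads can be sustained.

0.840

Deviating for the 3 undetected periods gains 104−50 = 54 per period over cooperation, then loses 50−13 = 37 per period forever once punishment starts.
Gain: 54(1 + β + … + β^2); loss: 37·β^3/(1−β).
No profitable deviation ⇔ 54(1−β^3) ≤ 37·β^3, i.e. β^3 ≥ 54/(54+37) = 54/91.
Hence β ≥ (54/91)^(1/3) ≈ 0.840.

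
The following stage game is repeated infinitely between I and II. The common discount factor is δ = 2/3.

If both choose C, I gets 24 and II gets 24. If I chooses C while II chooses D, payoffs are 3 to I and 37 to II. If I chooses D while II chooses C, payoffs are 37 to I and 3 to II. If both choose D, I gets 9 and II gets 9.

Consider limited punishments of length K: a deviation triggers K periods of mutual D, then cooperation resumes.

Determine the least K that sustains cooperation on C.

2

Need Σ_{k=1}^{K} δ^k ≥ (37−24)/(24−9) = 0.8667 at δ = 2/3.
At K = 1 the sum is 0.6667 < 0.8667; at K = 2 it is 1.1111 ≥ 0.8667.
So the minimum punishment length is K = 2.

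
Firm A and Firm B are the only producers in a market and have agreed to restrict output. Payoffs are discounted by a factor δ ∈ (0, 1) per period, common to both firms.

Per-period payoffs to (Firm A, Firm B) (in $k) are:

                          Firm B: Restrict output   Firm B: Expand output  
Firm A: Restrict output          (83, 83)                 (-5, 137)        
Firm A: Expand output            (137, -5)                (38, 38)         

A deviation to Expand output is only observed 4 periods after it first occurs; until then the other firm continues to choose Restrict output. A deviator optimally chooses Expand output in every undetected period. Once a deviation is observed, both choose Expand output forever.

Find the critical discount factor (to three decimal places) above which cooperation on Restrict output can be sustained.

The best deviation is to choose Expand output for all 4 undetected periods, earning 137 each, then 38 forever once detected.
Deviation value: 137(1−δ^4)/(1−δ) + 38δ^4/(1−δ); cooperation value: 83/(1−δ).
IC: 83 ≥ 137(1−δ^4) + 38δ^4 = 137 − 99δ^4.
So δ^4 ≥ 54/99 = 6/11, giving δ ≥ (6/11)^(1/4) ≈ 0.859.

0.859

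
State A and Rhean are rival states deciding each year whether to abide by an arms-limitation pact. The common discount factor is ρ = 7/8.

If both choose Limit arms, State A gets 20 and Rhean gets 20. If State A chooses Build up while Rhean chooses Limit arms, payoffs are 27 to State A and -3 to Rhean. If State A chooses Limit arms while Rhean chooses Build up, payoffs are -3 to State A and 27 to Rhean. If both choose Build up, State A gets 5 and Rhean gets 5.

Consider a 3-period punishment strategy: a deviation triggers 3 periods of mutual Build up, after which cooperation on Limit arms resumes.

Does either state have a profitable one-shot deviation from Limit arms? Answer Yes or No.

No

Comparing payoff streams over the 4 periods until play realigns: cooperate → 20(1+ρ+…+ρ^3); deviate → 27 + 5(ρ+…+ρ^3).
Cooperation is sustained iff (20−5)(ρ+…+ρ^3) ≥ 27−20.
ρ+…+ρ^3 = 7/8·(1−(7/8)^3)/(1−7/8) = 2.3105, and (27−20)/(20−5) = 0.4667.
2.3105 ≥ 0.4667, so cooperation is sustainable.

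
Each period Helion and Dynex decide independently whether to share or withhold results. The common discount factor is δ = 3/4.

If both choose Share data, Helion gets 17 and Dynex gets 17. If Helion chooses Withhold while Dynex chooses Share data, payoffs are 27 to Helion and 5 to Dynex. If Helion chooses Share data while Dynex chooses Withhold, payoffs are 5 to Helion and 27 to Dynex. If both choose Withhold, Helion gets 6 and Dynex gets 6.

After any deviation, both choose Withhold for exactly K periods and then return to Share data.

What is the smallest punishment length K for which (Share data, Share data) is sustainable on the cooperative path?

IC: δ(1−δ^K)/(1−δ) ≥ (27−17)/(17−6) = 10/11.
With δ = 3/4: need 1 − δ^K ≥ 10/11·(1−3/4)/(3/4), i.e. δ^K ≤ 0.6970.
Since (3/4)^1 = 0.7500 and (3/4)^2 = 0.5625, the smallest such K is 2.

2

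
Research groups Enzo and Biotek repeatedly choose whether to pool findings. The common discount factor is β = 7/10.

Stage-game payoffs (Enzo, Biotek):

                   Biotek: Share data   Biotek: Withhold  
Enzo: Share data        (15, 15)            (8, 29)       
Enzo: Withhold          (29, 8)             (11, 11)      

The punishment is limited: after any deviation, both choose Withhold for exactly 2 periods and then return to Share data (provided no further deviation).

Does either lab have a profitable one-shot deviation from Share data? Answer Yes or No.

Yes

Comparing payoff streams over the 3 periods until play realigns: cooperate → 15(1+β+…+β^2); deviate → 29 + 11(β+…+β^2).
Cooperation is sustained iff (15−11)(β+…+β^2) ≥ 29−15.
β+…+β^2 = 7/10·(1−(7/10)^2)/(1−7/10) = 1.1900, and (29−15)/(15−11) = 3.5000.
1.1900 < 3.5000, so cooperation is not sustainable.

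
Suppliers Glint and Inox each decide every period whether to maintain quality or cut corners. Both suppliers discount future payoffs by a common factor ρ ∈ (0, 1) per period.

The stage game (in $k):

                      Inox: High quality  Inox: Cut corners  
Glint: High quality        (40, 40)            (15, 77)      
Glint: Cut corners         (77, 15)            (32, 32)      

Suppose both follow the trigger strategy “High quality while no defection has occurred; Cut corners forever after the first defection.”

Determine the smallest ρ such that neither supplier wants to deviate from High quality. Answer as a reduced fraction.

37/45

One-period gain from deviating is 77 − 40 = 37. The loss is 40 − 32 = 8 in every subsequent period, with present value 8·ρ/(1−ρ).
Deviation is unprofitable when 8·ρ/(1−ρ) ≥ 37, i.e. ρ/(1−ρ) ≥ 37/8.
Equivalently ρ ≥ 37/(37+8) = 37/45.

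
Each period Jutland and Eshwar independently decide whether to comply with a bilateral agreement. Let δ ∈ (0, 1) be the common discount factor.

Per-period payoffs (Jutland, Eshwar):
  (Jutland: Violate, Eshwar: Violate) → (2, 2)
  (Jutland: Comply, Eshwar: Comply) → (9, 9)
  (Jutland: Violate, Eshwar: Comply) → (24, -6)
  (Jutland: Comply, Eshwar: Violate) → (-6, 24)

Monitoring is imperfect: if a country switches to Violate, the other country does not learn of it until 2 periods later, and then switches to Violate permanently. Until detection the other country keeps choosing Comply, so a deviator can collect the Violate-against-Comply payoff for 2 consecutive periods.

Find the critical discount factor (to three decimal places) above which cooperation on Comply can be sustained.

A deviator earns 24 for 2 periods, then 2 forever; cooperating earns 9 forever. Multiplying the IC by (1−δ):
9 ≥ 24(1−δ^2) + 2δ^2, so 22·δ^2 ≥ 15 and δ^2 ≥ 15/22.
δ ≥ (15/22)^(1/2) ≈ 0.826.

0.826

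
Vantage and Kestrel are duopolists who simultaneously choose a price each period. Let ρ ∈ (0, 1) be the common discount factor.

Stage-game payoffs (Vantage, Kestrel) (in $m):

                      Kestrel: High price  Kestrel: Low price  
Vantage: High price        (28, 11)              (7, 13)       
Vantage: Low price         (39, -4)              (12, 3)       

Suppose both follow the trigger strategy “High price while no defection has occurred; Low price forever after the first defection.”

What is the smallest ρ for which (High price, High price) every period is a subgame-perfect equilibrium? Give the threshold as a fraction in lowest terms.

11/27

Vantage's threshold: (39−28)/(39−12) = 11/27.
Kestrel's threshold: (13−11)/(13−3) = 1/5.
11/27 > 1/5, so Vantage binds and ρ* = 11/27.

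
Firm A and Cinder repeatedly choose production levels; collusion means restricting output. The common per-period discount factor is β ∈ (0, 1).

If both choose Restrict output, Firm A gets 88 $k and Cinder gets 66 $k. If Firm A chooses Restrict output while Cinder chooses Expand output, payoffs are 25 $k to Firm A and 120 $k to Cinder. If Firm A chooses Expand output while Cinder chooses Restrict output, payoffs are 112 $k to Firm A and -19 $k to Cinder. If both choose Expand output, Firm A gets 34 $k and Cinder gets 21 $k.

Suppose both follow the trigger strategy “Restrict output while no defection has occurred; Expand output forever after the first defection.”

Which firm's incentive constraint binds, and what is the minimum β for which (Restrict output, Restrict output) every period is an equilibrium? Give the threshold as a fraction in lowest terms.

Cinder; β ≥ 6/11

Firm A: cooperation gives 88 each period; deviation gives 112 once then 34 forever.
  88/(1−β) ≥ 112 + 34β/(1−β) ⇒ β ≥ 24/78 = 4/13.
Cinder: cooperation gives 66 each period; deviation gives 120 once then 21 forever.
  β ≥ 54/99 = 6/11.
Both must hold, so the binding constraint is Cinder's: β ≥ 6/11.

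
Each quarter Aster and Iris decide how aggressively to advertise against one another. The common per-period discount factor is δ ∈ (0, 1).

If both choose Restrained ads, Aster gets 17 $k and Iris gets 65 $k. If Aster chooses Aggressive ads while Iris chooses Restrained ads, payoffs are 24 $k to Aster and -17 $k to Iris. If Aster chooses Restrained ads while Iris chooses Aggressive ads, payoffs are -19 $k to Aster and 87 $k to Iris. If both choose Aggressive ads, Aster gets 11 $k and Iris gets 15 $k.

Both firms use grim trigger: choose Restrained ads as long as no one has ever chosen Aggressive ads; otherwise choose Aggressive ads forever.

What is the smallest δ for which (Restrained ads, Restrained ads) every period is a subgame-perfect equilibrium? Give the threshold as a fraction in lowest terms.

Aster's threshold: (24−17)/(24−11) = 7/13.
Iris's threshold: (87−65)/(87−15) = 11/36.
7/13 > 11/36, so Aster binds and δ* = 7/13.

7/13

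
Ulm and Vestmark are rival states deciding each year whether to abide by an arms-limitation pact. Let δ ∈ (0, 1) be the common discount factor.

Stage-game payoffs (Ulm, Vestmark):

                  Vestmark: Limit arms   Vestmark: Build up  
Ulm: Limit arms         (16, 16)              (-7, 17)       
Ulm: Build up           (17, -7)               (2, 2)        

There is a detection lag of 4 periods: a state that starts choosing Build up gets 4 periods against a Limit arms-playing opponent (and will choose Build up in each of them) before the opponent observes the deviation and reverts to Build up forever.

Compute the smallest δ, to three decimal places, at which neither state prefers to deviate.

A deviator earns 17 for 4 periods, then 2 forever; cooperating earns 16 forever. Multiplying the IC by (1−δ):
16 ≥ 17(1−δ^4) + 2δ^4, so 15·δ^4 ≥ 1 and δ^4 ≥ 1/15.
δ ≥ (1/15)^(1/4) ≈ 0.508.

0.508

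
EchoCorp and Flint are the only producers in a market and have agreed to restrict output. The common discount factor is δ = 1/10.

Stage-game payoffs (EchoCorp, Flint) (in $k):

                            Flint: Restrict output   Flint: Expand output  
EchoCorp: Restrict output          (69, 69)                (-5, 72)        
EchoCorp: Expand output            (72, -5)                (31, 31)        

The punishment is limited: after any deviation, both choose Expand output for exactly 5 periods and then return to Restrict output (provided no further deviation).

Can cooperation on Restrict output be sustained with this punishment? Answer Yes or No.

IC: δ+…+δ^5 ≥ (72−69)/(69−31) = 3/38.
At δ = 1/10: partial sum = 0.1111 ≥ 0.0789. Cooperation sustainable.

Yes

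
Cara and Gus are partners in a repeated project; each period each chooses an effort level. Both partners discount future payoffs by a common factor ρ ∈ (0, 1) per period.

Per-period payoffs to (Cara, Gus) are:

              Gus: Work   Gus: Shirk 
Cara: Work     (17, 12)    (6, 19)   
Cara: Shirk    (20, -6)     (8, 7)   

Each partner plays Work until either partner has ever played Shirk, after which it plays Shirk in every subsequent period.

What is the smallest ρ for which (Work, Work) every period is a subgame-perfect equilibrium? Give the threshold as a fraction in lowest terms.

7/12

Cara's threshold: (20−17)/(20−8) = 1/4.
Gus's threshold: (19−12)/(19−7) = 7/12.
1/4 < 7/12, so Gus binds and ρ* = 7/12.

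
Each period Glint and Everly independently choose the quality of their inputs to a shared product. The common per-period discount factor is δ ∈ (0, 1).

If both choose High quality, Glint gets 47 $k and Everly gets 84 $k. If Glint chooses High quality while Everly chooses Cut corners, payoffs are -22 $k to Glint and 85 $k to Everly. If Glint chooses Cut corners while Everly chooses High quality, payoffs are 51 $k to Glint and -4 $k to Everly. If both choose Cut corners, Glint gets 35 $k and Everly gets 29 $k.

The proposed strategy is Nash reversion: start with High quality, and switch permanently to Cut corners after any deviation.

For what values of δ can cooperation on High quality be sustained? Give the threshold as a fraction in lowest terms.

1/4

For Glint: deviation gain 51−47 = 4, per-period punishment loss 47−35 = 12. IC gives δ ≥ 4/16 = 1/4.
For Everly: gain 1, loss 55 per period, so δ ≥ 1/56.
The tighter constraint is Glint's, so cooperation needs δ ≥ 1/4.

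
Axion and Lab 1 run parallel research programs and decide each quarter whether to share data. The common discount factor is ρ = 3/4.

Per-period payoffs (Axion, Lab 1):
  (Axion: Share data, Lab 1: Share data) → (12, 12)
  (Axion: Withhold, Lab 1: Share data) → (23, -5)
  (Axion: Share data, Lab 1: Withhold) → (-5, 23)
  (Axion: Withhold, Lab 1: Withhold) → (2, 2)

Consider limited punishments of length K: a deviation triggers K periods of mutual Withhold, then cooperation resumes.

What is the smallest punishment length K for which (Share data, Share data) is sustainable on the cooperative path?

2

IC: ρ(1−ρ^K)/(1−ρ) ≥ (23−12)/(12−2) = 11/10.
With ρ = 3/4: need 1 − ρ^K ≥ 11/10·(1−3/4)/(3/4), i.e. ρ^K ≤ 0.6333.
Since (3/4)^1 = 0.7500 and (3/4)^2 = 0.5625, the smallest such K is 2.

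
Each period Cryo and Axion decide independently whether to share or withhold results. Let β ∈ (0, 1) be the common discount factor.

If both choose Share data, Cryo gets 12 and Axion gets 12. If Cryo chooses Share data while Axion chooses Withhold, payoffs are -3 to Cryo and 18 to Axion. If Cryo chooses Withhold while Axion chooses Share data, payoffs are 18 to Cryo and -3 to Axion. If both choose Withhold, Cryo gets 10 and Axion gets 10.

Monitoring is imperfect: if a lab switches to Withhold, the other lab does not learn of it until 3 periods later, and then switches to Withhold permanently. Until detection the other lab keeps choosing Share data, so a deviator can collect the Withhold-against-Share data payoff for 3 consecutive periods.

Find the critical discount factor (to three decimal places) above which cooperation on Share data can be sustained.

A deviator earns 18 for 3 periods, then 10 forever; cooperating earns 12 forever. Multiplying the IC by (1−β):
12 ≥ 18(1−β^3) + 10β^3, so 8·β^3 ≥ 6 and β^3 ≥ 3/4.
β ≥ (3/4)^(1/3) ≈ 0.909.

0.909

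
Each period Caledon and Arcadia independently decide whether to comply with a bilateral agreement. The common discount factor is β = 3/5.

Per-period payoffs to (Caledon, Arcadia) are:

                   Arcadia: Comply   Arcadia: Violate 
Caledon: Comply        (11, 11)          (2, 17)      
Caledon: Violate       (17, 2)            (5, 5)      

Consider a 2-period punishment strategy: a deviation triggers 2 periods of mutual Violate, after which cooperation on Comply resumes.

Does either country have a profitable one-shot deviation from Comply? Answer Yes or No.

A one-shot deviation gives 17 now, then 5 for 2 periods, then back to 11.
Gain from deviating: (17−11) today; loss: (11−5) in each of the next 2 periods.
No-deviation condition: (11−5)(β+…+β^2) ≥ 17−11, i.e. β+…+β^2 ≥ 1.
At β = 3/5: β+…+β^2 = 0.9600 < 1.0000.
So cooperation is not sustainable.

Yes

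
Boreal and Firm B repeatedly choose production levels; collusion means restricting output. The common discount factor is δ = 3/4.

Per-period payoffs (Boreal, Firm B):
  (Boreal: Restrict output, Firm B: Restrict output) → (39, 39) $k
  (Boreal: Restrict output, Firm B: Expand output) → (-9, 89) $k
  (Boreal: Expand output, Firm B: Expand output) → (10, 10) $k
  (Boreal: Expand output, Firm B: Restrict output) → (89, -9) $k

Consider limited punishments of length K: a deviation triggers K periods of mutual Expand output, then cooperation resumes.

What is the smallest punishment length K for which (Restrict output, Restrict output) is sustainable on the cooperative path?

3

Need Σ_{k=1}^{K} δ^k ≥ (89−39)/(39−10) = 1.7241 at δ = 3/4.
At K = 2 the sum is 1.3125 < 1.7241; at K = 3 it is 1.7344 ≥ 1.7241.
So the minimum punishment length is K = 3.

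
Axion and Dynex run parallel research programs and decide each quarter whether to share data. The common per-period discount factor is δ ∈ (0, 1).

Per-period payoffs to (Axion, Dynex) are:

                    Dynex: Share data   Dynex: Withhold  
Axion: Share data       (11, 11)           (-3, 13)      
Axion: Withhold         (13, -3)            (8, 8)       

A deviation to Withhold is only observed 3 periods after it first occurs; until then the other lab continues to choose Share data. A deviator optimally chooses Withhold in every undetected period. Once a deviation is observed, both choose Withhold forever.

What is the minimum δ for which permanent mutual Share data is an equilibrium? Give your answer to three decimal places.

0.737

A deviator earns 13 for 3 periods, then 8 forever; cooperating earns 11 forever. Multiplying the IC by (1−δ):
11 ≥ 13(1−δ^3) + 8δ^3, so 5·δ^3 ≥ 2 and δ^3 ≥ 2/5.
δ ≥ (2/5)^(1/3) ≈ 0.737.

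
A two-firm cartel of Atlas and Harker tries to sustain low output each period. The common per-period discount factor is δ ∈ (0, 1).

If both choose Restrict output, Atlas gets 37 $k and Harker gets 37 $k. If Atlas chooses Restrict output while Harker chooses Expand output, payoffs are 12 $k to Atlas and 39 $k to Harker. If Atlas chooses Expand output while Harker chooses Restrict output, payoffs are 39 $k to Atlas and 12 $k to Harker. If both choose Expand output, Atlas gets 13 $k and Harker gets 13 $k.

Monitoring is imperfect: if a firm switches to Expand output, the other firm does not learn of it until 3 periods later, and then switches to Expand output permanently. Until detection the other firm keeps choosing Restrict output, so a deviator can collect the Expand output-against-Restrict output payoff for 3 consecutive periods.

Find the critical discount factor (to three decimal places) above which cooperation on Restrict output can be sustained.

0.425

The best deviation is to choose Expand output for all 3 undetected periods, earning 39 each, then 13 forever once detected.
Deviation value: 39(1−δ^3)/(1−δ) + 13δ^3/(1−δ); cooperation value: 37/(1−δ).
IC: 37 ≥ 39(1−δ^3) + 13δ^3 = 39 − 26δ^3.
So δ^3 ≥ 2/26 = 1/13, giving δ ≥ (1/13)^(1/3) ≈ 0.425.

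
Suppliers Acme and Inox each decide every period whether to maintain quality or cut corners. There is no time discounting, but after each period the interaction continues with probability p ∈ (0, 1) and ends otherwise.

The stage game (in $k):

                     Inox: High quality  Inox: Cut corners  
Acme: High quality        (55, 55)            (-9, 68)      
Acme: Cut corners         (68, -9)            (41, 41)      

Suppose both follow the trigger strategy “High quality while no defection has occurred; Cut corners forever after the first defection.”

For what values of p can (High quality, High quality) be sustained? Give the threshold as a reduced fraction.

With no time discounting, the continuation probability p plays the role of the discount factor.
Grim-trigger IC: 55/(1−p) ≥ 68 + 41p/(1−p) ⇒ p ≥ (68−55)/(68−41) = 13/27.

13/27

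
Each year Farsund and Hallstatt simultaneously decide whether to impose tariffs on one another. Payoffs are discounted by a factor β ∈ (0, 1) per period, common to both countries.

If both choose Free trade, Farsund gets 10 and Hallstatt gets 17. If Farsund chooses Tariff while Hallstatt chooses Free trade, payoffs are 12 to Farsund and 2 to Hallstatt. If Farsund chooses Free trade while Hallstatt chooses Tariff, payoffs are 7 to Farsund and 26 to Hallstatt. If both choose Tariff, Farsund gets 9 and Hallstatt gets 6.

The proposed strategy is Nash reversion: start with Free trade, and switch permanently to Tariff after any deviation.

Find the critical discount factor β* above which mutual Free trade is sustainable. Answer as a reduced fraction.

Farsund's threshold: (12−10)/(12−9) = 2/3.
Hallstatt's threshold: (26−17)/(26−6) = 9/20.
2/3 > 9/20, so Farsund binds and β* = 2/3.

2/3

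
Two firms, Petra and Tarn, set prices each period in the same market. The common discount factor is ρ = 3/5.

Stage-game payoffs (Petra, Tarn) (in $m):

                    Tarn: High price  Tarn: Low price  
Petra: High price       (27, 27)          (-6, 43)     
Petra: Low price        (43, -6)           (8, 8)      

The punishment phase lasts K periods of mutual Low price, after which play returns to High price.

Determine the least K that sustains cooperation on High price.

IC: ρ(1−ρ^K)/(1−ρ) ≥ (43−27)/(27−8) = 16/19.
With ρ = 3/5: need 1 − ρ^K ≥ 16/19·(1−3/5)/(3/5), i.e. ρ^K ≤ 0.4386.
Since (3/5)^1 = 0.6000 and (3/5)^2 = 0.3600, the smallest such K is 2.

2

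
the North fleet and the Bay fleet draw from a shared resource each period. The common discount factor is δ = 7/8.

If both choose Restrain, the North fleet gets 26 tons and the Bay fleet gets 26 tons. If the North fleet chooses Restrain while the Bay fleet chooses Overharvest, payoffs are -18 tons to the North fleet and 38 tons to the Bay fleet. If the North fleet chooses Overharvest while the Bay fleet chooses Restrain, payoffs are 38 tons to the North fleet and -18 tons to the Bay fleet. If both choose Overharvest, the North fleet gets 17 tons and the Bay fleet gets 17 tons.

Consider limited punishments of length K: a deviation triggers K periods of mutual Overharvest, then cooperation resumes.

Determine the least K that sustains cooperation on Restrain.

IC: δ(1−δ^K)/(1−δ) ≥ (38−26)/(26−17) = 4/3.
With δ = 7/8: need 1 − δ^K ≥ 4/3·(1−7/8)/(7/8), i.e. δ^K ≤ 0.8095.
Since (7/8)^1 = 0.8750 and (7/8)^2 = 0.7656, the smallest such K is 2.

2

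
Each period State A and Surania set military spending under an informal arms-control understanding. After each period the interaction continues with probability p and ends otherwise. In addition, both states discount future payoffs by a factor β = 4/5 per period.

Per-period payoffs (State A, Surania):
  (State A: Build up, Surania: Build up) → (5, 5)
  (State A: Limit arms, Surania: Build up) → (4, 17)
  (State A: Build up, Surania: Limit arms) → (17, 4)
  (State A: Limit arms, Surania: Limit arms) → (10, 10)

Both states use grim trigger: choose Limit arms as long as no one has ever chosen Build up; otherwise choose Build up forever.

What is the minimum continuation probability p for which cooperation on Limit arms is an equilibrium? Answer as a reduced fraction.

35/48

With continuation probability p and discount β, the effective per-period discount factor is βp.
Grim-trigger IC: βp ≥ (17−10)/(17−5) = 7/12.
So p ≥ (7/12)/(4/5) = 35/48.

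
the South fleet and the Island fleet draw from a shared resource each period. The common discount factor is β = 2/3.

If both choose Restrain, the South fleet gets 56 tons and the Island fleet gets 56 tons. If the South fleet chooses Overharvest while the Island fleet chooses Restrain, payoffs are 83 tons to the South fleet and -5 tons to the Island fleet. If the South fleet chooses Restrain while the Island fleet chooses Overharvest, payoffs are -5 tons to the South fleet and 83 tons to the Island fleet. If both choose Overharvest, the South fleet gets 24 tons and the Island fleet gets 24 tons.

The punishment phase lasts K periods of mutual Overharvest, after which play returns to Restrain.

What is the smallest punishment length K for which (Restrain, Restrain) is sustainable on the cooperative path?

2

Need Σ_{k=1}^{K} β^k ≥ (83−56)/(56−24) = 0.8438 at β = 2/3.
At K = 1 the sum is 0.6667 < 0.8438; at K = 2 it is 1.1111 ≥ 0.8438.
So the minimum punishment length is K = 2.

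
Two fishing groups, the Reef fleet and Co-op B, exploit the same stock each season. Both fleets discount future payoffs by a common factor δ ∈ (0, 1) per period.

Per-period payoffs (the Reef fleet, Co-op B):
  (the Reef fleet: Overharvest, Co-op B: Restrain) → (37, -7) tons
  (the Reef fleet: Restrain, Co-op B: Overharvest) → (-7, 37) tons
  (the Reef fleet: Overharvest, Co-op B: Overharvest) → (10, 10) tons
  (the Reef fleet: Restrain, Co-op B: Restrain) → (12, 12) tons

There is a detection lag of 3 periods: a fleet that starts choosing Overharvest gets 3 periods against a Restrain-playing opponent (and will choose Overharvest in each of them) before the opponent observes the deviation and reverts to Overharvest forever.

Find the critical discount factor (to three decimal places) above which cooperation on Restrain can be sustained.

The best deviation is to choose Overharvest for all 3 undetected periods, earning 37 each, then 10 forever once detected.
Deviation value: 37(1−δ^3)/(1−δ) + 10δ^3/(1−δ); cooperation value: 12/(1−δ).
IC: 12 ≥ 37(1−δ^3) + 10δ^3 = 37 − 27δ^3.
So δ^3 ≥ 25/27, giving δ ≥ (25/27)^(1/3) ≈ 0.975.

0.975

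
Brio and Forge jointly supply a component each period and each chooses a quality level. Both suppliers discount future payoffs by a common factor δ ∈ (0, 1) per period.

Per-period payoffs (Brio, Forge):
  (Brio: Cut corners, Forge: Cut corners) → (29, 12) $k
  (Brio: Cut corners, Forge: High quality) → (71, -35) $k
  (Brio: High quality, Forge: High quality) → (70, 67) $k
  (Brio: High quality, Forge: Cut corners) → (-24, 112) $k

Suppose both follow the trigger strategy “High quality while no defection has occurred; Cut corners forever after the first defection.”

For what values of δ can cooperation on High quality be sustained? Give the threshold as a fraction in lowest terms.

For Brio: deviation gain 71−70 = 1, per-period punishment loss 70−29 = 41. IC gives δ ≥ 1/42.
For Forge: gain 45, loss 55 per period, so δ ≥ 45/100 = 9/20.
The tighter constraint is Forge's, so cooperation needs δ ≥ 9/20.

9/20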